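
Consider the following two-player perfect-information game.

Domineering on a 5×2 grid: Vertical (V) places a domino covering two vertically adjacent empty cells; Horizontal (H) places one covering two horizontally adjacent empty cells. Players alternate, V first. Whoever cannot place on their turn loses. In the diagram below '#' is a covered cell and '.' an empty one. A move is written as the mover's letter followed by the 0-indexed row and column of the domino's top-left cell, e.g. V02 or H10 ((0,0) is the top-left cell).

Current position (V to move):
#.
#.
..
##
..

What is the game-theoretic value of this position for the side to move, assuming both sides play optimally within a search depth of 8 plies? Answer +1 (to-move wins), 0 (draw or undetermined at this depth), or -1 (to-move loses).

value(#./#./../##/.., V) = -1

p1 V@[#./#./../##/..]: V01[##/##/../##/..]-1* V11[#./##/.#/##/..]-1
p2 H@[##/##/../##/..]: H20[##/##/##/##/..]+1* H40[##/##/../##/##]+1
p3 V@[##/##/##/##/..] terminal -1; root [#./#./../##/..] d8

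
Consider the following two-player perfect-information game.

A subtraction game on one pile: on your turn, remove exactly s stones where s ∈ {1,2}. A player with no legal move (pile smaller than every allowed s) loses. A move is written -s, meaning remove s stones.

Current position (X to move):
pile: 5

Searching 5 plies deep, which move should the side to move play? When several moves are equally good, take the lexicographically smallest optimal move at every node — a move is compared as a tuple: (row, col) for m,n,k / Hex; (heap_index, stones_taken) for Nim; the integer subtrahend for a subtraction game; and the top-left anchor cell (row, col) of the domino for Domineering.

X's best at [5]: -2

ply 1, X at 5 | -1=-1→4; -2=+1→3*
ply 2, O at 3 | -1=-1→2*; -2=-1→1
ply 3, X at 2 | -1=-1→1; -2=+1→0*
ply 4: 0 is terminal -1 (O); from 5 depth 5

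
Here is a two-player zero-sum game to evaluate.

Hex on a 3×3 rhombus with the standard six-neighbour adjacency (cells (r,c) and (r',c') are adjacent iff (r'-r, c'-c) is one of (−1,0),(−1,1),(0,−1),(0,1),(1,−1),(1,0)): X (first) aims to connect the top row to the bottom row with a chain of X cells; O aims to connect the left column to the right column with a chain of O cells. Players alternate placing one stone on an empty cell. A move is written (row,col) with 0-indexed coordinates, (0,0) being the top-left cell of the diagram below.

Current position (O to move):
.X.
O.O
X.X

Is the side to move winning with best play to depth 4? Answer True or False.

p1 O@[.X./O.O/X.X]: (0,0)[OX./O.O/X.X]-1 (0,2)[.XO/O.O/X.X]-1 (1,1)[.X./OOO/X.X]+1* (2,1)[.X./O.O/XOX]-1
p2 X@[.X./OOO/X.X] terminal -1; root [.X./O.O/X.X] d4

O winning at [.X./O.O/X.X]: True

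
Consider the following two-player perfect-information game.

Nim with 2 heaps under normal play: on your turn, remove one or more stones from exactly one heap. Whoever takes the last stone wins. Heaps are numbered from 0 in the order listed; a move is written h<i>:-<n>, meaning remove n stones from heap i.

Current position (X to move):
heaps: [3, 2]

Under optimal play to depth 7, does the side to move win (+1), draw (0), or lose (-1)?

[(3,2)] X move#1: h0:-1:+1/(2,2)*, h0:-2:-1/(1,2), h0:-3:-1/(0,2), h1:-1:-1/(3,1), h1:-2:-1/(3,0)
[(2,2)] O move#2: h0:-1:-1/(1,2)*, h0:-2:-1/(0,2), h1:-1:-1/(2,1), h1:-2:-1/(2,0)
[(1,2)] X move#3: h0:-1:-1/(0,2), h1:-1:+1/(1,1)*, h1:-2:-1/(1,0)
[(1,1)] O move#4: h0:-1:-1/(0,1)*, h1:-1:-1/(1,0)
[(0,1)] X move#5: h1:-1:+1/(0,0)*
[(0,0)] end (terminal -1, O#6); searched (3,2) to 7

value((3,2), X) = +1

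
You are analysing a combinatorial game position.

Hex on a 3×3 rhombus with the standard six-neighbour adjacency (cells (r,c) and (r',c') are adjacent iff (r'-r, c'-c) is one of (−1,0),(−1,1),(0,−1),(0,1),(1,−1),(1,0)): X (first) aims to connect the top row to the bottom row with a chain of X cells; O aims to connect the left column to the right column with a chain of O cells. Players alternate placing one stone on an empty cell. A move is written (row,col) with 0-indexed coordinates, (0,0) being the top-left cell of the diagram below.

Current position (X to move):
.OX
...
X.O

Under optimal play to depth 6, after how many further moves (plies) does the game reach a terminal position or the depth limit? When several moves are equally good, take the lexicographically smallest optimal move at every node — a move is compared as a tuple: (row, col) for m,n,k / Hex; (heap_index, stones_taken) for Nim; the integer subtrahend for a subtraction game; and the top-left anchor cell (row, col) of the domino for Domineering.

PV length from [.OX/.../X.O]: 3 plies

p1 X@[.OX/.../X.O]: (0,0)[XOX/.../X.O]+1* (1,0)[.OX/X../X.O]+1 (1,1)[.OX/.X./X.O]+1 (1,2)[.OX/..X/X.O]+1 (2,1)[.OX/.../XXO]+1
p2 O@[XOX/.../X.O]: (1,0)[XOX/O../X.O]-1* (1,1)[XOX/.O./X.O]-1 (1,2)[XOX/..O/X.O]-1 (2,1)[XOX/.../XOO]-1
p3 X@[XOX/O../X.O]: (1,1)[XOX/OX./X.O]+1* (1,2)[XOX/O.X/X.O]+1 (2,1)[XOX/O../XXO]+1
p4 O@[XOX/OX./X.O] terminal -1; root [.OX/.../X.O] d6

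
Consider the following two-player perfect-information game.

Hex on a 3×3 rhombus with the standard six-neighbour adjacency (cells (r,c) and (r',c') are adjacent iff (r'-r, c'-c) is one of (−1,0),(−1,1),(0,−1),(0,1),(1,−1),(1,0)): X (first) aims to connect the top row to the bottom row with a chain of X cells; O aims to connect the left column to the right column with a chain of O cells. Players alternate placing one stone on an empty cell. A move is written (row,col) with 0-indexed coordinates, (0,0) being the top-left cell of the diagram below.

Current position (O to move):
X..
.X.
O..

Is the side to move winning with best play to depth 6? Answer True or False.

O winning at [X../.X./O..]: True

ply 1, O at X../.X./O.. | (0,1)=-1→XO./.X./O..; (0,2)=-1→X.O/.X./O..; (1,0)=-1→X../OX./O..; (1,2)=-1→X../.XO/O..; (2,1)=+1→X../.X./OO.*; (2,2)=-1→X../.X./O.O
ply 2, X at X../.X./OO. | (0,1)=-1→XX./.X./OO.*; (0,2)=-1→X.X/.X./OO.; (1,0)=-1→X../XX./OO.; (1,2)=-1→X../.XX/OO.; (2,2)=-1→X../.X./OOX
ply 3, O at XX./.X./OO. | (0,2)=+1→XXO/.X./OO.*; (1,0)=+1→XX./OX./OO.; (1,2)=+1→XX./.XO/OO.; (2,2)=+1→XX./.X./OOO
ply 4, X at XXO/.X./OO. | (1,0)=-1→XXO/XX./OO.*; (1,2)=-1→XXO/.XX/OO.; (2,2)=-1→XXO/.X./OOX
ply 5, O at XXO/XX./OO. | (1,2)=+1→XXO/XXO/OO.*; (2,2)=+1→XXO/XX./OOO
ply 6: XXO/XXO/OO. is terminal -1 (X); from X../.X./O.. depth 6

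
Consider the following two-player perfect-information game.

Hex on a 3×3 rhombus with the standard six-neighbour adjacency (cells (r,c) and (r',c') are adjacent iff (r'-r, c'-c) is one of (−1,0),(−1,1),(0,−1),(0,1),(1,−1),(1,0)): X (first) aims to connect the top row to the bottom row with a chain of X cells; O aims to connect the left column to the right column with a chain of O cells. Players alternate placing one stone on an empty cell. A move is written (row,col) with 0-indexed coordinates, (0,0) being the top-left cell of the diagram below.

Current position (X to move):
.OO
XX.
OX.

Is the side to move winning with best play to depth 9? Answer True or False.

X winning at [.OO/XX./OX.]: True

ply 1, X at .OO/XX./OX. | (0,0)=+1→XOO/XX./OX.*; (1,2)=-1→.OO/XXX/OX.; (2,2)=-1→.OO/XX./OXX
ply 2: XOO/XX./OX. is terminal -1 (O); from .OO/XX./OX. depth 9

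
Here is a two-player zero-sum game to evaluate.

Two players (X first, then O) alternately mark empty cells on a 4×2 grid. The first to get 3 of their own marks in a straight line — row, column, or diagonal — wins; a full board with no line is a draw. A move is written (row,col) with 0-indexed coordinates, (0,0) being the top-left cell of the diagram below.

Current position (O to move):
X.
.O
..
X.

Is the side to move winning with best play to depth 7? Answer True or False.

[X./.O/../X.] O move#1: (0,1):+0/XO/.O/../X., (1,0):+0/X./OO/../X., (2,0):+0/X./.O/O./X., (2,1):+1/X./.O/.O/X.*, (3,1):+0/X./.O/../XO
[X./.O/.O/X.] X move#2: (0,1):-1/XX/.O/.O/X.*, (1,0):-1/X./XO/.O/X., (2,0):-1/X./.O/XO/X., (3,1):-1/X./.O/.O/XX
[XX/.O/.O/X.] O move#3: (1,0):+0/XX/OO/.O/X., (2,0):+0/XX/.O/OO/X., (3,1):+1/XX/.O/.O/XO*
[XX/.O/.O/XO] end (terminal -1, X#4); searched X./.O/../X. to 7

O winning at [X./.O/../X.]: True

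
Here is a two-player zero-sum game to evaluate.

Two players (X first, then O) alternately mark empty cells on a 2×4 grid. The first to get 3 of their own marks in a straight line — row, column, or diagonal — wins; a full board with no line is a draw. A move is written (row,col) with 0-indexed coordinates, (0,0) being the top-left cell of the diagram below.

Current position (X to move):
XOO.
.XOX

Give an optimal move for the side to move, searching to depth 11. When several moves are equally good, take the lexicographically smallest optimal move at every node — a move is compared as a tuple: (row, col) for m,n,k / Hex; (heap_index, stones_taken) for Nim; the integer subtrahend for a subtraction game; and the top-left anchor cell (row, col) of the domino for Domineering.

X's best at [XOO./.XOX]: (0,3)

ply 1, X at XOO./.XOX | (0,3)=+0→XOOX/.XOX*; (1,0)=-1→XOO./XXOX
ply 2, O at XOOX/.XOX | (1,0)=+0→XOOX/OXOX*
ply 3: XOOX/OXOX is terminal +0 (X); from XOO./.XOX depth 11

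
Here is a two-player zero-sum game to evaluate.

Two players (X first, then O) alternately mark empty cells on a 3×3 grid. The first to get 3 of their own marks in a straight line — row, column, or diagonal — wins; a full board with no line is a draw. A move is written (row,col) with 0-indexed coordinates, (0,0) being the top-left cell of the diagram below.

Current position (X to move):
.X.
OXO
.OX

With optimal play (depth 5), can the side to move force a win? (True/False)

p1 X@[.X./OXO/.OX]: (0,0)[XX./OXO/.OX]+1* (0,2)[.XX/OXO/.OX]+1 (2,0)[.X./OXO/XOX]+1
p2 O@[XX./OXO/.OX] terminal -1; root [.X./OXO/.OX] d5

X winning at [.X./OXO/.OX]: True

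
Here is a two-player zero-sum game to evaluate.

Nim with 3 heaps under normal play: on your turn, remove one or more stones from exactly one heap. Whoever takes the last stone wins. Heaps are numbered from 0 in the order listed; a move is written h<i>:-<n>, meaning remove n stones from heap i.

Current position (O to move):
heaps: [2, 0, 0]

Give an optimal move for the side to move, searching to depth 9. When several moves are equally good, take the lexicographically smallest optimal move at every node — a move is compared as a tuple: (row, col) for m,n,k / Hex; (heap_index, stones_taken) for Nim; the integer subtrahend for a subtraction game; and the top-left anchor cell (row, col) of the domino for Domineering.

O's best at [(2,0,0)]: h0:-2

p1 O@[(2,0,0)]: h0:-1[(1,0,0)]-1 h0:-2[(0,0,0)]+1*
p2 X@[(0,0,0)] terminal -1; root [(2,0,0)] d9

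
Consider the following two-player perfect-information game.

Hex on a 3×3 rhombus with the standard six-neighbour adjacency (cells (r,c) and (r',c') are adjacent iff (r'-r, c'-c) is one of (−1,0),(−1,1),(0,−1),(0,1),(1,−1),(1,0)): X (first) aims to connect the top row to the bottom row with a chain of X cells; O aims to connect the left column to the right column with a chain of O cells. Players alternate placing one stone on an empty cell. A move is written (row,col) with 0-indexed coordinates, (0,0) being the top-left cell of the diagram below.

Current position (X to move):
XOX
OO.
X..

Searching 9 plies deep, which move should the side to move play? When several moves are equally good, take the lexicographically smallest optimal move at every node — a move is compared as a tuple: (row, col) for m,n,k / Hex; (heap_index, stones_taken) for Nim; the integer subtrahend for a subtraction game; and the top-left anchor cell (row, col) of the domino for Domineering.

X's best at [XOX/OO./X..]: (1,2)

[XOX/OO./X..] X move#1: (1,2):+1/XOX/OOX/X..*, (2,1):-1/XOX/OO./XX., (2,2):-1/XOX/OO./X.X
[XOX/OOX/X..] O move#2: (2,1):-1/XOX/OOX/XO.*, (2,2):-1/XOX/OOX/X.O
[XOX/OOX/XO.] X move#3: (2,2):+1/XOX/OOX/XOX*
[XOX/OOX/XOX] end (terminal -1, O#4); searched XOX/OO./X.. to 9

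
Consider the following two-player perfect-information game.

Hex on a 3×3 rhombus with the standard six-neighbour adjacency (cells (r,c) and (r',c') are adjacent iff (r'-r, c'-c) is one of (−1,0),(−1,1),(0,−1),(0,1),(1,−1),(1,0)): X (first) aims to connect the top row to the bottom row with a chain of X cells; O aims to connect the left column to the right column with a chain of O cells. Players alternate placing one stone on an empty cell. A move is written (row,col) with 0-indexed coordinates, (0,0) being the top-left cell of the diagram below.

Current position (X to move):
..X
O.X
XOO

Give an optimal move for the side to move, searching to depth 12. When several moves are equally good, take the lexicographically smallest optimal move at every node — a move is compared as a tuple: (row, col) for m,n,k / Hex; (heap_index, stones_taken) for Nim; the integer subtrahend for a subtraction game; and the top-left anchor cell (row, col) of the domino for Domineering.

X's best at [..X/O.X/XOO]: (1,1)

[..X/O.X/XOO] X move#1: (0,0):-1/X.X/O.X/XOO, (0,1):-1/.XX/O.X/XOO, (1,1):+1/..X/OXX/XOO*
[..X/OXX/XOO] end (terminal -1, O#2); searched ..X/O.X/XOO to 12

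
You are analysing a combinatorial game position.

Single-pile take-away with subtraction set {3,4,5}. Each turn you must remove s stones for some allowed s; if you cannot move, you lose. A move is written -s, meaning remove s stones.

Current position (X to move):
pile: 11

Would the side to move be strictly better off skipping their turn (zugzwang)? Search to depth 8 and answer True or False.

zugzwang(11, X) = False

ply 1, X at 11 | -3=+1→8*; -4=-1→7; -5=-1→6
ply 2, O at 8 | -3=-1→5*; -4=-1→4; -5=-1→3
ply 3, X at 5 | -3=+1→2*; -4=+1→1; -5=+1→0
ply 4: 2 is terminal -1 (O); from 11 depth 8
suppose X passes — search the same position with O to move:
pass> ply 1, O at 11 | -3=+1→8*; -4=-1→7; -5=-1→6
pass> ply 2, X at 8 | -3=-1→5*; -4=-1→4; -5=-1→3
pass> ply 3, O at 5 | -3=+1→2*; -4=+1→1; -5=+1→0
pass> ply 4: 2 is terminal -1 (X); from 11 depth 8
for X: play +1, pass -1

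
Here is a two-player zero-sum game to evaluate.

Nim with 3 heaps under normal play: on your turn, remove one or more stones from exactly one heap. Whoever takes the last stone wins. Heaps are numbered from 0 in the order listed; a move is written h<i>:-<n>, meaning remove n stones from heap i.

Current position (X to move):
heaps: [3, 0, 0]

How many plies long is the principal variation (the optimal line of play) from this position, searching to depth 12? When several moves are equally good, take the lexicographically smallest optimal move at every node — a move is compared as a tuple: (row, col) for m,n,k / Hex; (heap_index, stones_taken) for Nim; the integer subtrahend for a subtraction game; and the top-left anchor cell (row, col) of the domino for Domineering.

PV length from [(3,0,0)]: 1 ply

p1 X@[(3,0,0)]: h0:-1[(2,0,0)]-1 h0:-2[(1,0,0)]-1 h0:-3[(0,0,0)]+1*
p2 O@[(0,0,0)] terminal -1; root [(3,0,0)] d12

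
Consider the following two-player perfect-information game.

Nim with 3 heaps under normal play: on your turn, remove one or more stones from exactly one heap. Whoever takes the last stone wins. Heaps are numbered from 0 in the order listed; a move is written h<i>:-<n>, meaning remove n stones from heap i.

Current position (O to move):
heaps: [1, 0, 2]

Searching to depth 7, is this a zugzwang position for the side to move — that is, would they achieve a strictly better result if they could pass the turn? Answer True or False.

zugzwang((1,0,2), O) = False

ply 1, O at (1,0,2) | h0:-1=-1→(0,0,2); h2:-1=+1→(1,0,1)*; h2:-2=-1→(1,0,0)
ply 2, X at (1,0,1) | h0:-1=-1→(0,0,1)*; h2:-1=-1→(1,0,0)
ply 3, O at (0,0,1) | h2:-1=+1→(0,0,0)*
ply 4: (0,0,0) is terminal -1 (X); from (1,0,2) depth 7
pass branch (X moves first from the same position):
  | ply 1, X at (1,0,2) | h0:-1=-1→(0,0,2); h2:-1=+1→(1,0,1)*; h2:-2=-1→(1,0,0)
  | ply 2, O at (1,0,1) | h0:-1=-1→(0,0,1)*; h2:-1=-1→(1,0,0)
  | ply 3, X at (0,0,1) | h2:-1=+1→(0,0,0)*
  | ply 4: (0,0,0) is terminal -1 (O); from (1,0,2) depth 7
O moving scores +1; O passing scores -1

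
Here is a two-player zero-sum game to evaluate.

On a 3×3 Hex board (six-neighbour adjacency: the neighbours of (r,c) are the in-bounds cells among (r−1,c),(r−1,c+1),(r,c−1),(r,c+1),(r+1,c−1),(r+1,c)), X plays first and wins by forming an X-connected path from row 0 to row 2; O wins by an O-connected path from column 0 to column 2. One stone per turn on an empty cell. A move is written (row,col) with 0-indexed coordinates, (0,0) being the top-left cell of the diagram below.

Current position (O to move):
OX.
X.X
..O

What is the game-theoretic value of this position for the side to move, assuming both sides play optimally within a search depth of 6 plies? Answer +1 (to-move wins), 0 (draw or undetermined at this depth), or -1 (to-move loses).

value(OX./X.X/..O, O) = -1

p1 O@[OX./X.X/..O]: (0,2)[OXO/X.X/..O]-1* (1,1)[OX./XOX/..O]-1 (2,0)[OX./X.X/O.O]-1 (2,1)[OX./X.X/.OO]-1
p2 X@[OXO/X.X/..O]: (1,1)[OXO/XXX/..O]+1* (2,0)[OXO/X.X/X.O]+1 (2,1)[OXO/X.X/.XO]+1
p3 O@[OXO/XXX/..O]: (2,0)[OXO/XXX/O.O]-1* (2,1)[OXO/XXX/.OO]-1
p4 X@[OXO/XXX/O.O]: (2,1)[OXO/XXX/OXO]+1*
p5 O@[OXO/XXX/OXO] terminal -1; root [OX./X.X/..O] d6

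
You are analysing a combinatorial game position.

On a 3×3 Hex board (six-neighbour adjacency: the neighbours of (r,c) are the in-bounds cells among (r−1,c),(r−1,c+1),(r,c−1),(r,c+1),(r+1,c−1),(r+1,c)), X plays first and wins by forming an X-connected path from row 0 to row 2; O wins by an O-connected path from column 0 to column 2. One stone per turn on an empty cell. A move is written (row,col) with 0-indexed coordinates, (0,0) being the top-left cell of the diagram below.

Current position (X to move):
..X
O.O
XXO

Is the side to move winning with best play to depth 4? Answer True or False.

X winning at [..X/O.O/XXO]: True

[..X/O.O/XXO] X move#1: (0,0):-1/X.X/O.O/XXO, (0,1):-1/.XX/O.O/XXO, (1,1):+1/..X/OXO/XXO*
[..X/OXO/XXO] end (terminal -1, O#2); searched ..X/O.O/XXO to 4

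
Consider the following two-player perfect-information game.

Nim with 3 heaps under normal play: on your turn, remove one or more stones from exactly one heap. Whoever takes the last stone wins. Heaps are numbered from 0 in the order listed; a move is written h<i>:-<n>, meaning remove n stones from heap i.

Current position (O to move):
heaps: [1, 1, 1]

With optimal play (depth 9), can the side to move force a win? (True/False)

ply 1, O at (1,1,1) | h0:-1=+1→(0,1,1)*; h1:-1=+1→(1,0,1); h2:-1=+1→(1,1,0)
ply 2, X at (0,1,1) | h1:-1=-1→(0,0,1)*; h2:-1=-1→(0,1,0)
ply 3, O at (0,0,1) | h2:-1=+1→(0,0,0)*
ply 4: (0,0,0) is terminal -1 (X); from (1,1,1) depth 9

O winning at [(1,1,1)]: True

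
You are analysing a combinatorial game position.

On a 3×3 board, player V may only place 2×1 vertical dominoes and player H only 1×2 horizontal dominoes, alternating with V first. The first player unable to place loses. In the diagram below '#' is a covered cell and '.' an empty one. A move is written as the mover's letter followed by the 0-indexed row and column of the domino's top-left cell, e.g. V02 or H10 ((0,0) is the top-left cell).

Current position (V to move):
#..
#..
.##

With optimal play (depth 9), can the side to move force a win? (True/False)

V winning at [#../#../.##]: True

p1 V@[#../#../.##]: V01[##./##./.##]+1* V02[#.#/#.#/.##]+1
p2 H@[##./##./.##] terminal -1; root [#../#../.##] d9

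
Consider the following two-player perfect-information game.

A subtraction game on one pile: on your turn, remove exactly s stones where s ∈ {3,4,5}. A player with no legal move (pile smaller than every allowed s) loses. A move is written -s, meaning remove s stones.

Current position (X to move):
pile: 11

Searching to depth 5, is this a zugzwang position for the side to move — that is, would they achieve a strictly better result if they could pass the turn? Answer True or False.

[11] X move#1: -3:+1/8*, -4:-1/7, -5:-1/6
[8] O move#2: -3:-1/5*, -4:-1/4, -5:-1/3
[5] X move#3: -3:+1/2*, -4:+1/1, -5:+1/0
[2] end (terminal -1, O#4); searched 11 to 5
suppose X passes — search the same position with O to move:
pass> [11] O move#1: -3:+1/8*, -4:-1/7, -5:-1/6
pass> [8] X move#2: -3:-1/5*, -4:-1/4, -5:-1/3
pass> [5] O move#3: -3:+1/2*, -4:+1/1, -5:+1/0
pass> [2] end (terminal -1, X#4); searched 11 to 5
for X: play +1, pass -1

zugzwang(11, X) = False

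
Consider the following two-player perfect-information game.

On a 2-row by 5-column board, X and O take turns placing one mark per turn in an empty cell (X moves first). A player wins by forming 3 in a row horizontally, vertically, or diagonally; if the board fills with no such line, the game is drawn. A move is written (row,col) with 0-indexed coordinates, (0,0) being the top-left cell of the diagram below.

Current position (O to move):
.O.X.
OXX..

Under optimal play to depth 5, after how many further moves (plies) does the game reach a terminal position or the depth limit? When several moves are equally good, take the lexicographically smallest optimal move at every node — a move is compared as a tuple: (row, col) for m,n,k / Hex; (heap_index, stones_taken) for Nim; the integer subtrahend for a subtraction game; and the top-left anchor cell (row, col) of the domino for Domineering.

PV length from [.O.X./OXX..]: 5 plies

ply 1, O at .O.X./OXX.. | (0,0)=-1→OO.X./OXX..; (0,2)=-1→.OOX./OXX..; (0,4)=-1→.O.XO/OXX..; (1,3)=+0→.O.X./OXXO.*; (1,4)=-1→.O.X./OXX.O
ply 2, X at .O.X./OXXO. | (0,0)=+0→XO.X./OXXO.*; (0,2)=+0→.OXX./OXXO.; (0,4)=+0→.O.XX/OXXO.; (1,4)=+0→.O.X./OXXOX
ply 3, O at XO.X./OXXO. | (0,2)=+0→XOOX./OXXO.*; (0,4)=+0→XO.XO/OXXO.; (1,4)=+0→XO.X./OXXOO
ply 4, X at XOOX./OXXO. | (0,4)=+0→XOOXX/OXXO.*; (1,4)=+0→XOOX./OXXOX
ply 5, O at XOOXX/OXXO. | (1,4)=+0→XOOXX/OXXOO*
ply 6: XOOXX/OXXOO is terminal +0 (X); from .O.X./OXX.. depth 5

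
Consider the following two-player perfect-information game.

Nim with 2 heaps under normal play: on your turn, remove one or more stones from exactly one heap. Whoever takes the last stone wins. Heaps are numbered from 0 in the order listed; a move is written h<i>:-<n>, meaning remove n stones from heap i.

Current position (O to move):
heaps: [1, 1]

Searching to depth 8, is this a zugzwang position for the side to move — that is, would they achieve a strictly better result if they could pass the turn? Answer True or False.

zugzwang((1,1), O) = True

p1 O@[(1,1)]: h0:-1[(0,1)]-1* h1:-1[(1,0)]-1
p2 X@[(0,1)]: h1:-1[(0,0)]+1*
p3 O@[(0,0)] terminal -1; root [(1,1)] d8
pass branch (X moves first from the same position):
  | p1 X@[(1,1)]: h0:-1[(0,1)]-1* h1:-1[(1,0)]-1
  | p2 O@[(0,1)]: h1:-1[(0,0)]+1*
  | p3 X@[(0,0)] terminal -1; root [(1,1)] d8
O moving scores -1; O passing scores +1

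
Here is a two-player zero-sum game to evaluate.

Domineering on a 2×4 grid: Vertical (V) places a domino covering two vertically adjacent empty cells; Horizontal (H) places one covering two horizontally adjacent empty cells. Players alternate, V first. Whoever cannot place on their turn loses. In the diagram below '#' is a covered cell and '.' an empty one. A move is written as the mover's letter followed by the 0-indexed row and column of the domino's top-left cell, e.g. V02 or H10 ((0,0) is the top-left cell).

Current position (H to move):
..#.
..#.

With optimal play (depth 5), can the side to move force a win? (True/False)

H winning at [..#./..#.]: True

ply 1, H at ..#./..#. | H00=+1→###./..#.*; H10=+1→..#./###.
ply 2, V at ###./..#. | V03=-1→####/..##*
ply 3, H at ####/..## | H10=+1→####/####*
ply 4: ####/#### is terminal -1 (V); from ..#./..#. depth 5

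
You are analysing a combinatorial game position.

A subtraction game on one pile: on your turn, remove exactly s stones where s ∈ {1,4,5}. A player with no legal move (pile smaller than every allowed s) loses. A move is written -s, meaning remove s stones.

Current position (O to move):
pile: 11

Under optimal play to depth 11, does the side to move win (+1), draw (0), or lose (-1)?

value(11, O) = +1

ply 1, O at 11 | -1=+1→10*; -4=-1→7; -5=-1→6
ply 2, X at 10 | -1=-1→9*; -4=-1→6; -5=-1→5
ply 3, O at 9 | -1=+1→8*; -4=-1→5; -5=-1→4
ply 4, X at 8 | -1=-1→7*; -4=-1→4; -5=-1→3
ply 5, O at 7 | -1=-1→6; -4=-1→3; -5=+1→2*
ply 6, X at 2 | -1=-1→1*
ply 7, O at 1 | -1=+1→0*
ply 8: 0 is terminal -1 (X); from 11 depth 11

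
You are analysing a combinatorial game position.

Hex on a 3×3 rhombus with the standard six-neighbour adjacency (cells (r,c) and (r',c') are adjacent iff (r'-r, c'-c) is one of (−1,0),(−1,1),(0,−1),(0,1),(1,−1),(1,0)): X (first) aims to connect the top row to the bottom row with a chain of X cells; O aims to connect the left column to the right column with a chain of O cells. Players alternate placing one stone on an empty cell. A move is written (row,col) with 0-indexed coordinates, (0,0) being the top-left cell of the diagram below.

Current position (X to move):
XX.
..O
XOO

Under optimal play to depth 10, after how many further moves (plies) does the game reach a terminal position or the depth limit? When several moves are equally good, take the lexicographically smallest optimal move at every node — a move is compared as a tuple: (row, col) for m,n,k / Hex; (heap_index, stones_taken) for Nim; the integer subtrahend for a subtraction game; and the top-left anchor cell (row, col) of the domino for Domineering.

PV length from [XX./..O/XOO]: 3 plies

p1 X@[XX./..O/XOO]: (0,2)[XXX/..O/XOO]+1* (1,0)[XX./X.O/XOO]+1 (1,1)[XX./.XO/XOO]+1
p2 O@[XXX/..O/XOO]: (1,0)[XXX/O.O/XOO]-1* (1,1)[XXX/.OO/XOO]-1
p3 X@[XXX/O.O/XOO]: (1,1)[XXX/OXO/XOO]+1*
p4 O@[XXX/OXO/XOO] terminal -1; root [XX./..O/XOO] d10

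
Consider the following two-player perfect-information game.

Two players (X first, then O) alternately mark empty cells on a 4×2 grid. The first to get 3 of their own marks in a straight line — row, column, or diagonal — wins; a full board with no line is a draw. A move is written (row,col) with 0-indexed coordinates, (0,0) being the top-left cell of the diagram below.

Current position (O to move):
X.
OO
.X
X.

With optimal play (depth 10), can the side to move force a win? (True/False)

O winning at [X./OO/.X/X.]: False

[X./OO/.X/X.] O move#1: (0,1):+0/XO/OO/.X/X.*, (2,0):+0/X./OO/OX/X., (3,1):+0/X./OO/.X/XO
[XO/OO/.X/X.] X move#2: (2,0):+0/XO/OO/XX/X.*, (3,1):+0/XO/OO/.X/XX
[XO/OO/XX/X.] O move#3: (3,1):+0/XO/OO/XX/XO*
[XO/OO/XX/XO] end (terminal +0, X#4); searched X./OO/.X/X. to 10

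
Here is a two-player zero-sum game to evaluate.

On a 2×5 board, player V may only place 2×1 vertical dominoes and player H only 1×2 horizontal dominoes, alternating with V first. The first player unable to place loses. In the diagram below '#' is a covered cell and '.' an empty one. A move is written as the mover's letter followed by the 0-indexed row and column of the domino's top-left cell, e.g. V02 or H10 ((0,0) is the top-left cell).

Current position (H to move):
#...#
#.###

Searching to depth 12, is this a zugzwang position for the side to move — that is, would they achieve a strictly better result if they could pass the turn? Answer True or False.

[#...#/#.###] H move#1: H01:+1/###.#/#.###*, H02:-1/#.###/#.###
[###.#/#.###] end (terminal -1, V#2); searched #...#/#.### to 12
suppose H passes — search the same position with V to move:
pass> [#...#/#.###] V move#1: V01:-1/##..#/#####*
pass> [##..#/#####] H move#2: H02:+1/#####/#####*
pass> [#####/#####] end (terminal -1, V#3); searched #...#/#.### to 12
for H: play +1, pass +1

zugzwang(#...#/#.###, H) = False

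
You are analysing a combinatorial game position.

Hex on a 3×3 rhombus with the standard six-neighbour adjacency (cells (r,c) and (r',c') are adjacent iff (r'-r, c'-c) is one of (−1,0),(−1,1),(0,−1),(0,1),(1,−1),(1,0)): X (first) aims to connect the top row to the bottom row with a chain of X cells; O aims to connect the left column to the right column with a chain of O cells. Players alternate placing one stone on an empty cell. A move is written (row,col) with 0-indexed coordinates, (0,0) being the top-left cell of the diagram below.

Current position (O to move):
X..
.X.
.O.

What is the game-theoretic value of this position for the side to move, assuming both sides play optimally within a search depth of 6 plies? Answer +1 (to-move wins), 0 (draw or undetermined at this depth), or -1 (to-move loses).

value(X../.X./.O., O) = +1

p1 O@[X../.X./.O.]: (0,1)[XO./.X./.O.]-1 (0,2)[X.O/.X./.O.]-1 (1,0)[X../OX./.O.]-1 (1,2)[X../.XO/.O.]-1 (2,0)[X../.X./OO.]+1* (2,2)[X../.X./.OO]-1
p2 X@[X../.X./OO.]: (0,1)[XX./.X./OO.]-1* (0,2)[X.X/.X./OO.]-1 (1,0)[X../XX./OO.]-1 (1,2)[X../.XX/OO.]-1 (2,2)[X../.X./OOX]-1
p3 O@[XX./.X./OO.]: (0,2)[XXO/.X./OO.]+1* (1,0)[XX./OX./OO.]+1 (1,2)[XX./.XO/OO.]+1 (2,2)[XX./.X./OOO]+1
p4 X@[XXO/.X./OO.]: (1,0)[XXO/XX./OO.]-1* (1,2)[XXO/.XX/OO.]-1 (2,2)[XXO/.X./OOX]-1
p5 O@[XXO/XX./OO.]: (1,2)[XXO/XXO/OO.]+1* (2,2)[XXO/XX./OOO]+1
p6 X@[XXO/XXO/OO.] terminal -1; root [X../.X./.O.] d6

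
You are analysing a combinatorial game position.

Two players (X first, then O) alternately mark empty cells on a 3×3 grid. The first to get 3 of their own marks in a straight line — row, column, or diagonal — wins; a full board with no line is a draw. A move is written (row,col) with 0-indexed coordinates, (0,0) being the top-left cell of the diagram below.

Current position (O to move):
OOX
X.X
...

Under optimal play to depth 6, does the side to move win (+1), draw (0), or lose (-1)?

ply 1, O at OOX/X.X/... | (1,1)=-1→OOX/XOX/...*; (2,0)=-1→OOX/X.X/O..; (2,1)=-1→OOX/X.X/.O.; (2,2)=-1→OOX/X.X/..O
ply 2, X at OOX/XOX/... | (2,0)=-1→OOX/XOX/X..; (2,1)=-1→OOX/XOX/.X.; (2,2)=+1→OOX/XOX/..X*
ply 3: OOX/XOX/..X is terminal -1 (O); from OOX/X.X/... depth 6

value(OOX/X.X/..., O) = -1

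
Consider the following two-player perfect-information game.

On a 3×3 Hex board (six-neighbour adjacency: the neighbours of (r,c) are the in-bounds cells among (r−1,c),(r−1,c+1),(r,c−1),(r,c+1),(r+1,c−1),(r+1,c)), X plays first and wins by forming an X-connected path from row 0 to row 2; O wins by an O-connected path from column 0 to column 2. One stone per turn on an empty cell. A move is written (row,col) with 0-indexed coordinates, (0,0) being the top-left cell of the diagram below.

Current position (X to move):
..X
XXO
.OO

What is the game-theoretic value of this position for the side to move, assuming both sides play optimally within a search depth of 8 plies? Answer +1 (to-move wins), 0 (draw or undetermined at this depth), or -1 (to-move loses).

[..X/XXO/.OO] X move#1: (0,0):-1/X.X/XXO/.OO, (0,1):-1/.XX/XXO/.OO, (2,0):+1/..X/XXO/XOO*
[..X/XXO/XOO] end (terminal -1, O#2); searched ..X/XXO/.OO to 8

value(..X/XXO/.OO, X) = +1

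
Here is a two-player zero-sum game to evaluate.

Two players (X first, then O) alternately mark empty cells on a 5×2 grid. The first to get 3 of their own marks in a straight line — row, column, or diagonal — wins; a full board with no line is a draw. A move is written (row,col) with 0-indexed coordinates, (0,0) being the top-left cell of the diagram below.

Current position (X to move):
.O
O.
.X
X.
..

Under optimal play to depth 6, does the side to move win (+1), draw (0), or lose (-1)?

value(.O/O./.X/X./.., X) = +1

ply 1, X at .O/O./.X/X./.. | (0,0)=+0→XO/O./.X/X./..; (1,1)=+0→.O/OX/.X/X./..; (2,0)=+1→.O/O./XX/X./..*; (3,1)=+1→.O/O./.X/XX/..; (4,0)=+0→.O/O./.X/X./X.; (4,1)=+0→.O/O./.X/X./.X
ply 2, O at .O/O./XX/X./.. | (0,0)=-1→OO/O./XX/X./..*; (1,1)=-1→.O/OO/XX/X./..; (3,1)=-1→.O/O./XX/XO/..; (4,0)=-1→.O/O./XX/X./O.; (4,1)=-1→.O/O./XX/X./.O
ply 3, X at OO/O./XX/X./.. | (1,1)=+1→OO/OX/XX/X./..*; (3,1)=+1→OO/O./XX/XX/..; (4,0)=+1→OO/O./XX/X./X.; (4,1)=+1→OO/O./XX/X./.X
ply 4, O at OO/OX/XX/X./.. | (3,1)=-1→OO/OX/XX/XO/..*; (4,0)=-1→OO/OX/XX/X./O.; (4,1)=-1→OO/OX/XX/X./.O
ply 5, X at OO/OX/XX/XO/.. | (4,0)=+1→OO/OX/XX/XO/X.*; (4,1)=+0→OO/OX/XX/XO/.X
ply 6: OO/OX/XX/XO/X. is terminal -1 (O); from .O/O./.X/X./.. depth 6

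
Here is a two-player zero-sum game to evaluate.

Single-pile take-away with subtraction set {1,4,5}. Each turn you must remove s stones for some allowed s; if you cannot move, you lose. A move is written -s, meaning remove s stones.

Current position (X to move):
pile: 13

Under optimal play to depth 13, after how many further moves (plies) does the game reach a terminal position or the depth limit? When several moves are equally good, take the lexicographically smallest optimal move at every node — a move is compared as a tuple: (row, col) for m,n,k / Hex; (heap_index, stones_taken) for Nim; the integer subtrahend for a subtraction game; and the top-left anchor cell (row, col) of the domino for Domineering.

PV length from [13]: 5 plies

ply 1, X at 13 | -1=-1→12; -4=-1→9; -5=+1→8*
ply 2, O at 8 | -1=-1→7*; -4=-1→4; -5=-1→3
ply 3, X at 7 | -1=-1→6; -4=-1→3; -5=+1→2*
ply 4, O at 2 | -1=-1→1*
ply 5, X at 1 | -1=+1→0*
ply 6: 0 is terminal -1 (O); from 13 depth 13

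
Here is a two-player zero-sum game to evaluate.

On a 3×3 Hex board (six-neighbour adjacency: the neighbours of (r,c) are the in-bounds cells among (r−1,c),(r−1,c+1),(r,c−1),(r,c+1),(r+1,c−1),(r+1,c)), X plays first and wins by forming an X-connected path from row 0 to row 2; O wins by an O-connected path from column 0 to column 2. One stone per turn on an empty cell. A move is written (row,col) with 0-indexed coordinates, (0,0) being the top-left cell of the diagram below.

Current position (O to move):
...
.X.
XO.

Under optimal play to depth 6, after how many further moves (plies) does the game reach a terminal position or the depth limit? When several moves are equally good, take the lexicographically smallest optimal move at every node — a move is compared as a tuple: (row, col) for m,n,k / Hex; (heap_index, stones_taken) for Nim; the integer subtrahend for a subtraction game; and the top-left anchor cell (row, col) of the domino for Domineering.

PV length from [.../.X./XO.]: 2 plies

[.../.X./XO.] O move#1: (0,0):-1/O../.X./XO.*, (0,1):-1/.O./.X./XO., (0,2):-1/..O/.X./XO., (1,0):-1/.../OX./XO., (1,2):-1/.../.XO/XO., (2,2):-1/.../.X./XOO
[O../.X./XO.] X move#2: (0,1):+1/OX./.X./XO.*, (0,2):+1/O.X/.X./XO., (1,0):+1/O../XX./XO., (1,2):+1/O../.XX/XO., (2,2):+1/O../.X./XOX
[OX./.X./XO.] end (terminal -1, O#3); searched .../.X./XO. to 6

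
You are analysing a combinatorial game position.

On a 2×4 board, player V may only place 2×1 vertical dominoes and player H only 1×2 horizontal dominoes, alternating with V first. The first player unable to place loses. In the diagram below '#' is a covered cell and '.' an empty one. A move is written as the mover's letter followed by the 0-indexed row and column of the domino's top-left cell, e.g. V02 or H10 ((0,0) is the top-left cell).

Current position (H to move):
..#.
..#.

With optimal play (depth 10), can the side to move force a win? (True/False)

H winning at [..#./..#.]: True

[..#./..#.] H move#1: H00:+1/###./..#.*, H10:+1/..#./###.
[###./..#.] V move#2: V03:-1/####/..##*
[####/..##] H move#3: H10:+1/####/####*
[####/####] end (terminal -1, V#4); searched ..#./..#. to 10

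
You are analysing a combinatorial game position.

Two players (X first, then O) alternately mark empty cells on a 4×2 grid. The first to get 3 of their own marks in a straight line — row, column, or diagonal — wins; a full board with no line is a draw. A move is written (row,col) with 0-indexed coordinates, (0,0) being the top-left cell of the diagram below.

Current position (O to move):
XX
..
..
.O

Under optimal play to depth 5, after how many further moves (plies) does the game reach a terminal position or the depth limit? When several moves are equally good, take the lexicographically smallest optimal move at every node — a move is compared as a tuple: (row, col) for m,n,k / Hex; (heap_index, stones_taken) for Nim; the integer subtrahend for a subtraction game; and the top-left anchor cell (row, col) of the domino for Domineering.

PV length from [XX/../../.O]: 5 plies

p1 O@[XX/../../.O]: (1,0)[XX/O./../.O]+0* (1,1)[XX/.O/../.O]+0 (2,0)[XX/../O./.O]+0 (2,1)[XX/../.O/.O]+0 (3,0)[XX/../../OO]+0
p2 X@[XX/O./../.O]: (1,1)[XX/OX/../.O]+0* (2,0)[XX/O./X./.O]+0 (2,1)[XX/O./.X/.O]+0 (3,0)[XX/O./../XO]+0
p3 O@[XX/OX/../.O]: (2,0)[XX/OX/O./.O]-1 (2,1)[XX/OX/.O/.O]+0* (3,0)[XX/OX/../OO]-1
p4 X@[XX/OX/.O/.O]: (2,0)[XX/OX/XO/.O]+0* (3,0)[XX/OX/.O/XO]+0
p5 O@[XX/OX/XO/.O]: (3,0)[XX/OX/XO/OO]+0*
p6 X@[XX/OX/XO/OO] terminal +0; root [XX/../../.O] d5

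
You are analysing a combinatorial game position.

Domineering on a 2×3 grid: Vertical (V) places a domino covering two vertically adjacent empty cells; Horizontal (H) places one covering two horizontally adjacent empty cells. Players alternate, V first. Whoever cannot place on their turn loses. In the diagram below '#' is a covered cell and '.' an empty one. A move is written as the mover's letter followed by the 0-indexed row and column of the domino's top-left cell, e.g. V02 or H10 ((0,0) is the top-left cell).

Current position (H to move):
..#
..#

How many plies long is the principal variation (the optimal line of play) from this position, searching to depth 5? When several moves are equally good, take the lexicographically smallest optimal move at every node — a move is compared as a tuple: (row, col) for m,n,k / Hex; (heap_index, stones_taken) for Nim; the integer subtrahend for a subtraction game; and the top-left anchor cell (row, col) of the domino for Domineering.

p1 H@[..#/..#]: H00[###/..#]+1* H10[..#/###]+1
p2 V@[###/..#] terminal -1; root [..#/..#] d5

PV length from [..#/..#]: 1 ply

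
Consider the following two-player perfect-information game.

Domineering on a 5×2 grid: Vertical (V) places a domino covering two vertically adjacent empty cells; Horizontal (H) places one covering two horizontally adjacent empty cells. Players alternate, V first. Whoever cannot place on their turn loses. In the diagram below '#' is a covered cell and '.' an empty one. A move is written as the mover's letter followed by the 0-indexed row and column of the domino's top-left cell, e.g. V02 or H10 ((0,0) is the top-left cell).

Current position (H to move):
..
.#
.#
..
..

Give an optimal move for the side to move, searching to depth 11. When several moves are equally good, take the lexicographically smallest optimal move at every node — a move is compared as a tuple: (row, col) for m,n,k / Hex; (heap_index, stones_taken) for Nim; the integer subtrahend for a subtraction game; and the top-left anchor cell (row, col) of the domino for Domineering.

[../.#/.#/../..] H move#1: H00:-1/##/.#/.#/../.., H30:+1/../.#/.#/##/..*, H40:+1/../.#/.#/../##
[../.#/.#/##/..] V move#2: V00:-1/#./##/.#/##/..*, V10:-1/../##/##/##/..
[#./##/.#/##/..] H move#3: H40:+1/#./##/.#/##/##*
[#./##/.#/##/##] end (terminal -1, V#4); searched ../.#/.#/../.. to 11

H's best at [../.#/.#/../..]: H30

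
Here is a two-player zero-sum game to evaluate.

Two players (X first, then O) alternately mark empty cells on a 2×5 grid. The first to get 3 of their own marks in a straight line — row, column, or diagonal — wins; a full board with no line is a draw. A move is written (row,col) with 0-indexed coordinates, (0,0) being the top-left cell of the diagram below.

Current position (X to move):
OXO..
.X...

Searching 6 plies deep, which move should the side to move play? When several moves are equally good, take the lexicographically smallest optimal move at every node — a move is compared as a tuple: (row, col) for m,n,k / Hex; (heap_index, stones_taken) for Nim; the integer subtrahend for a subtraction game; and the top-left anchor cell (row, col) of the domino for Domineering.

p1 X@[OXO../.X...]: (0,3)[OXOX./.X...]+0 (0,4)[OXO.X/.X...]+0 (1,0)[OXO../XX...]+0 (1,2)[OXO../.XX..]+1* (1,3)[OXO../.X.X.]+0 (1,4)[OXO../.X..X]+0
p2 O@[OXO../.XX..]: (0,3)[OXOO./.XX..]-1* (0,4)[OXO.O/.XX..]-1 (1,0)[OXO../OXX..]-1 (1,3)[OXO../.XXO.]-1 (1,4)[OXO../.XX.O]-1
p3 X@[OXOO./.XX..]: (0,4)[OXOOX/.XX..]+1* (1,0)[OXOO./XXX..]+1 (1,3)[OXOO./.XXX.]+1 (1,4)[OXOO./.XX.X]-1
p4 O@[OXOOX/.XX..]: (1,0)[OXOOX/OXX..]-1* (1,3)[OXOOX/.XXO.]-1 (1,4)[OXOOX/.XX.O]-1
p5 X@[OXOOX/OXX..]: (1,3)[OXOOX/OXXX.]+1* (1,4)[OXOOX/OXX.X]+0
p6 O@[OXOOX/OXXX.] terminal -1; root [OXO../.X...] d6

X's best at [OXO../.X...]: (1,2)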